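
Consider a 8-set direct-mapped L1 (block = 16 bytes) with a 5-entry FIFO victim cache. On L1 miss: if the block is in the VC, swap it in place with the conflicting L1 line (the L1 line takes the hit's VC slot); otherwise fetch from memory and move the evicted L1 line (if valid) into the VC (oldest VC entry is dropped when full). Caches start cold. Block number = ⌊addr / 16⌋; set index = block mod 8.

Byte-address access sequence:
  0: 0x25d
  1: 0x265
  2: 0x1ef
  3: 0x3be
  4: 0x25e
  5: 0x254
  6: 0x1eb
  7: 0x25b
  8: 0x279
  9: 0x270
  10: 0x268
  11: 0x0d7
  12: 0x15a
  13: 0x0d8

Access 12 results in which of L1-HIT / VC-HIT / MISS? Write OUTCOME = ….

0: 0x25d (blk 37, set 5) → MISS  vc=[]
1: 0x265 (blk 38, set 6) → MISS  vc=[]
2: 0x1ef (blk 30, set 6) → MISS  vc=[38]
3: 0x3be (blk 59, set 3) → MISS  vc=[38]
4: 0x25e (blk 37, set 5) → L1-HIT  vc=[38]
5: 0x254 (blk 37, set 5) → L1-HIT  vc=[38]
6: 0x1eb (blk 30, set 6) → L1-HIT  vc=[38]
7: 0x25b (blk 37, set 5) → L1-HIT  vc=[38]
8: 0x279 (blk 39, set 7) → MISS  vc=[38]
9: 0x270 (blk 39, set 7) → L1-HIT  vc=[38]
10: 0x268 (blk 38, set 6) → VC-HIT  vc=[30]
11: 0xd7 (blk 13, set 5) → MISS  vc=[30, 37]
12: 0x15a (blk 21, set 5) → MISS  vc=[30, 37, 13]
13: 0xd8 (blk 13, set 5) → VC-HIT  vc=[30, 37, 21]

OUTCOME = MISS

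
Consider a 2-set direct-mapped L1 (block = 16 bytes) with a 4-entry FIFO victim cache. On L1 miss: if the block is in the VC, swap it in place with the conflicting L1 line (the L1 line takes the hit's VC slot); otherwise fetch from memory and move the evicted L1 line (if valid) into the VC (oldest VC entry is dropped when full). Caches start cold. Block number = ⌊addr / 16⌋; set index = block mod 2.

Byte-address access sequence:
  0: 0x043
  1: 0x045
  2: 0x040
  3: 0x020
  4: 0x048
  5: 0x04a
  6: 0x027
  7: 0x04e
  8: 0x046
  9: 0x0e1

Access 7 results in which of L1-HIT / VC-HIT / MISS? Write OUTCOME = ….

#0 0x43→b4/s0 MISS; vc=[]
#1 0x45→b4/s0 L1-HIT; vc=[]
#2 0x40→b4/s0 L1-HIT; vc=[]
#3 0x20→b2/s0 MISS; vc=[4]
#4 0x48→b4/s0 VC-HIT; vc=[2]
#5 0x4a→b4/s0 L1-HIT; vc=[2]
#6 0x27→b2/s0 VC-HIT; vc=[4]
#7 0x4e→b4/s0 VC-HIT; vc=[2]
#8 0x46→b4/s0 L1-HIT; vc=[2]
#9 0xe1→b14/s0 MISS; vc=[2,4]

OUTCOME = VC-HIT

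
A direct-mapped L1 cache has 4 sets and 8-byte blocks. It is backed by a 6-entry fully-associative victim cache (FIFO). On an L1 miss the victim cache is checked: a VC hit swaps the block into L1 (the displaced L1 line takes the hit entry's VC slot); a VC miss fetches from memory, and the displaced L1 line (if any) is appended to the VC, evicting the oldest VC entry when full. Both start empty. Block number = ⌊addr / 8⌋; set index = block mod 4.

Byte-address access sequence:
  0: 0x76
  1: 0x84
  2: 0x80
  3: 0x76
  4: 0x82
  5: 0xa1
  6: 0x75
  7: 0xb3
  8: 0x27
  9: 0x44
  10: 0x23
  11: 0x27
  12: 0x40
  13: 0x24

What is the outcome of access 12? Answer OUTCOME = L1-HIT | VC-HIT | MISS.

OUTCOME = VC-HIT

  [0] addr=0x76 blk=14 s=2: MISS | VC []
  [1] addr=0x84 blk=16 s=0: MISS | VC []
  [2] addr=0x80 blk=16 s=0: L1-HIT | VC []
  [3] addr=0x76 blk=14 s=2: L1-HIT | VC []
  [4] addr=0x82 blk=16 s=0: L1-HIT | VC []
  [5] addr=0xa1 blk=20 s=0: MISS | VC [16]
  [6] addr=0x75 blk=14 s=2: L1-HIT | VC [16]
  [7] addr=0xb3 blk=22 s=2: MISS | VC [16, 14]
  [8] addr=0x27 blk=4 s=0: MISS | VC [16, 14, 20]
  [9] addr=0x44 blk=8 s=0: MISS | VC [16, 14, 20, 4]
  [10] addr=0x23 blk=4 s=0: VC-HIT | VC [16, 14, 20, 8]
  [11] addr=0x27 blk=4 s=0: L1-HIT | VC [16, 14, 20, 8]
  [12] addr=0x40 blk=8 s=0: VC-HIT | VC [16, 14, 20, 4]
  [13] addr=0x24 blk=4 s=0: VC-HIT | VC [16, 14, 20, 8]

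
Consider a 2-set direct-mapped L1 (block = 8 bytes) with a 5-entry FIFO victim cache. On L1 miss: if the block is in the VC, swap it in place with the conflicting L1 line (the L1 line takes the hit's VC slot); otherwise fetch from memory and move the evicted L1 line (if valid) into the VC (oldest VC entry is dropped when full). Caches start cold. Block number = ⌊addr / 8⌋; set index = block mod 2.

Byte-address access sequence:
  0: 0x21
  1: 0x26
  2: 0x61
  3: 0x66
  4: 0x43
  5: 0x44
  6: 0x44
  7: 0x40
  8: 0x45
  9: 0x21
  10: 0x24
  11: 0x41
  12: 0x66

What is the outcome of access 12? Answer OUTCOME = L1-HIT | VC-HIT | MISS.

  [0] addr=0x21 blk=4 s=0: MISS | VC []
  [1] addr=0x26 blk=4 s=0: L1-HIT | VC []
  [2] addr=0x61 blk=12 s=0: MISS | VC [4]
  [3] addr=0x66 blk=12 s=0: L1-HIT | VC [4]
  [4] addr=0x43 blk=8 s=0: MISS | VC [4, 12]
  [5] addr=0x44 blk=8 s=0: L1-HIT | VC [4, 12]
  [6] addr=0x44 blk=8 s=0: L1-HIT | VC [4, 12]
  [7] addr=0x40 blk=8 s=0: L1-HIT | VC [4, 12]
  [8] addr=0x45 blk=8 s=0: L1-HIT | VC [4, 12]
  [9] addr=0x21 blk=4 s=0: VC-HIT | VC [8, 12]
  [10] addr=0x24 blk=4 s=0: L1-HIT | VC [8, 12]
  [11] addr=0x41 blk=8 s=0: VC-HIT | VC [4, 12]
  [12] addr=0x66 blk=12 s=0: VC-HIT | VC [4, 8]

OUTCOME = VC-HIT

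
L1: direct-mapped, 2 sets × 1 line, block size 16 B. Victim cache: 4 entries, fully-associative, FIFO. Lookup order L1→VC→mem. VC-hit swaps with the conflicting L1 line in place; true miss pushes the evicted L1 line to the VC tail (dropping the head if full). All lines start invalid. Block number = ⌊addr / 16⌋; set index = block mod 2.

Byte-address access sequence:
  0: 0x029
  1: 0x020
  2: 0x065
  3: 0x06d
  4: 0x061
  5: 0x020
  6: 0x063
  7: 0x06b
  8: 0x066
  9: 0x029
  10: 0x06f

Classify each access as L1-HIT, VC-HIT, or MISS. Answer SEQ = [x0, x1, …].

#0 0x29→b2/s0 MISS; vc=[]
#1 0x20→b2/s0 L1-HIT; vc=[]
#2 0x65→b6/s0 MISS; vc=[2]
#3 0x6d→b6/s0 L1-HIT; vc=[2]
#4 0x61→b6/s0 L1-HIT; vc=[2]
#5 0x20→b2/s0 VC-HIT; vc=[6]
#6 0x63→b6/s0 VC-HIT; vc=[2]
#7 0x6b→b6/s0 L1-HIT; vc=[2]
#8 0x66→b6/s0 L1-HIT; vc=[2]
#9 0x29→b2/s0 VC-HIT; vc=[6]
#10 0x6f→b6/s0 VC-HIT; vc=[2]

SEQ = [MISS, L1-HIT, MISS, L1-HIT, L1-HIT, VC-HIT, VC-HIT, L1-HIT, L1-HIT, VC-HIT, VC-HIT]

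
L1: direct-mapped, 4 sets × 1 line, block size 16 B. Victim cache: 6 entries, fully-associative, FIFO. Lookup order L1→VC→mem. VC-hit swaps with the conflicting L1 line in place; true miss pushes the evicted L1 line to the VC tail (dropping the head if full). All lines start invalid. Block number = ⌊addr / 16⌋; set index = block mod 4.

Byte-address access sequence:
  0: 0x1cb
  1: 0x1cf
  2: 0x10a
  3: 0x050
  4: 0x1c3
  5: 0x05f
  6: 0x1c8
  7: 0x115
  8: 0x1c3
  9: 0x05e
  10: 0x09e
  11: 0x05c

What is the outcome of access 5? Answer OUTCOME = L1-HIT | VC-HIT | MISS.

OUTCOME = L1-HIT

0: 0x1cb (blk 28, set 0) → MISS  vc=[]
1: 0x1cf (blk 28, set 0) → L1-HIT  vc=[]
2: 0x10a (blk 16, set 0) → MISS  vc=[28]
3: 0x50 (blk 5, set 1) → MISS  vc=[28]
4: 0x1c3 (blk 28, set 0) → VC-HIT  vc=[16]
5: 0x5f (blk 5, set 1) → L1-HIT  vc=[16]
6: 0x1c8 (blk 28, set 0) → L1-HIT  vc=[16]
7: 0x115 (blk 17, set 1) → MISS  vc=[16, 5]
8: 0x1c3 (blk 28, set 0) → L1-HIT  vc=[16, 5]
9: 0x5e (blk 5, set 1) → VC-HIT  vc=[16, 17]
10: 0x9e (blk 9, set 1) → MISS  vc=[16, 17, 5]
11: 0x5c (blk 5, set 1) → VC-HIT  vc=[16, 17, 9]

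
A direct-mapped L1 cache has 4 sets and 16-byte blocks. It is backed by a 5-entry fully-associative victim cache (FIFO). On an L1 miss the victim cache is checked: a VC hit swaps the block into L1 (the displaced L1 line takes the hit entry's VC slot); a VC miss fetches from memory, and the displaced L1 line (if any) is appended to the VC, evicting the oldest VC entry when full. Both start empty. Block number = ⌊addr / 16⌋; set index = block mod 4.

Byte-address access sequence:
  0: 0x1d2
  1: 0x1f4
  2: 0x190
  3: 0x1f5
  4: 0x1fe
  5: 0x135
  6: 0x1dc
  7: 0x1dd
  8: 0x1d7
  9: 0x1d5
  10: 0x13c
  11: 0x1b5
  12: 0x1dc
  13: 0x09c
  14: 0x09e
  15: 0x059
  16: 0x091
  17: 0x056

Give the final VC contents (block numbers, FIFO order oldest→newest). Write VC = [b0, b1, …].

0: 0x1d2 (blk 29, set 1) → MISS  vc=[]
1: 0x1f4 (blk 31, set 3) → MISS  vc=[]
2: 0x190 (blk 25, set 1) → MISS  vc=[29]
3: 0x1f5 (blk 31, set 3) → L1-HIT  vc=[29]
4: 0x1fe (blk 31, set 3) → L1-HIT  vc=[29]
5: 0x135 (blk 19, set 3) → MISS  vc=[29, 31]
6: 0x1dc (blk 29, set 1) → VC-HIT  vc=[25, 31]
7: 0x1dd (blk 29, set 1) → L1-HIT  vc=[25, 31]
8: 0x1d7 (blk 29, set 1) → L1-HIT  vc=[25, 31]
9: 0x1d5 (blk 29, set 1) → L1-HIT  vc=[25, 31]
10: 0x13c (blk 19, set 3) → L1-HIT  vc=[25, 31]
11: 0x1b5 (blk 27, set 3) → MISS  vc=[25, 31, 19]
12: 0x1dc (blk 29, set 1) → L1-HIT  vc=[25, 31, 19]
13: 0x9c (blk 9, set 1) → MISS  vc=[25, 31, 19, 29]
14: 0x9e (blk 9, set 1) → L1-HIT  vc=[25, 31, 19, 29]
15: 0x59 (blk 5, set 1) → MISS  vc=[25, 31, 19, 29, 9]
16: 0x91 (blk 9, set 1) → VC-HIT  vc=[25, 31, 19, 29, 5]
17: 0x56 (blk 5, set 1) → VC-HIT  vc=[25, 31, 19, 29, 9]

VC = [25, 31, 19, 29, 9]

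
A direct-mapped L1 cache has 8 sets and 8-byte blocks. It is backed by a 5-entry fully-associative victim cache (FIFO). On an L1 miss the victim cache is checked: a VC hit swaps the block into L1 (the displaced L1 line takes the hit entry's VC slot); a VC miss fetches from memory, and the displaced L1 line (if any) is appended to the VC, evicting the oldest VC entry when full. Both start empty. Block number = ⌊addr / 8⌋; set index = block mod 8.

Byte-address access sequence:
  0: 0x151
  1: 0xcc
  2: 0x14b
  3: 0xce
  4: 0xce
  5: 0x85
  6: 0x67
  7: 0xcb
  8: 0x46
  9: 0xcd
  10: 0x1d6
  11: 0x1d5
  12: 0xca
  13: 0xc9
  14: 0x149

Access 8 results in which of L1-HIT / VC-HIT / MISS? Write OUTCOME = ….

0: 0x151 (blk 42, set 2) → MISS  vc=[]
1: 0xcc (blk 25, set 1) → MISS  vc=[]
2: 0x14b (blk 41, set 1) → MISS  vc=[25]
3: 0xce (blk 25, set 1) → VC-HIT  vc=[41]
4: 0xce (blk 25, set 1) → L1-HIT  vc=[41]
5: 0x85 (blk 16, set 0) → MISS  vc=[41]
6: 0x67 (blk 12, set 4) → MISS  vc=[41]
7: 0xcb (blk 25, set 1) → L1-HIT  vc=[41]
8: 0x46 (blk 8, set 0) → MISS  vc=[41, 16]
9: 0xcd (blk 25, set 1) → L1-HIT  vc=[41, 16]
10: 0x1d6 (blk 58, set 2) → MISS  vc=[41, 16, 42]
11: 0x1d5 (blk 58, set 2) → L1-HIT  vc=[41, 16, 42]
12: 0xca (blk 25, set 1) → L1-HIT  vc=[41, 16, 42]
13: 0xc9 (blk 25, set 1) → L1-HIT  vc=[41, 16, 42]
14: 0x149 (blk 41, set 1) → VC-HIT  vc=[25, 16, 42]

OUTCOME = MISS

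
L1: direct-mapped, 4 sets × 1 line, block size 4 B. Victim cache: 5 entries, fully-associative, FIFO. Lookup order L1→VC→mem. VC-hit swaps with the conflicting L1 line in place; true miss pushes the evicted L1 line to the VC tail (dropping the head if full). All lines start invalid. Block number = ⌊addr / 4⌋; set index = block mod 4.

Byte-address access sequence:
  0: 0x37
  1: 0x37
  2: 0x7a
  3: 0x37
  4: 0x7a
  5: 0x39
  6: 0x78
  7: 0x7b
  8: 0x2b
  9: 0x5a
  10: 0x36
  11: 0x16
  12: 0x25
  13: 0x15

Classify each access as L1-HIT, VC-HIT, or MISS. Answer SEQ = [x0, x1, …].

SEQ = [MISS, L1-HIT, MISS, L1-HIT, L1-HIT, MISS, VC-HIT, L1-HIT, MISS, MISS, L1-HIT, MISS, MISS, VC-HIT]

#0 0x37→b13/s1 MISS; vc=[]
#1 0x37→b13/s1 L1-HIT; vc=[]
#2 0x7a→b30/s2 MISS; vc=[]
#3 0x37→b13/s1 L1-HIT; vc=[]
#4 0x7a→b30/s2 L1-HIT; vc=[]
#5 0x39→b14/s2 MISS; vc=[30]
#6 0x78→b30/s2 VC-HIT; vc=[14]
#7 0x7b→b30/s2 L1-HIT; vc=[14]
#8 0x2b→b10/s2 MISS; vc=[14,30]
#9 0x5a→b22/s2 MISS; vc=[14,30,10]
#10 0x36→b13/s1 L1-HIT; vc=[14,30,10]
#11 0x16→b5/s1 MISS; vc=[14,30,10,13]
#12 0x25→b9/s1 MISS; vc=[14,30,10,13,5]
#13 0x15→b5/s1 VC-HIT; vc=[14,30,10,13,9]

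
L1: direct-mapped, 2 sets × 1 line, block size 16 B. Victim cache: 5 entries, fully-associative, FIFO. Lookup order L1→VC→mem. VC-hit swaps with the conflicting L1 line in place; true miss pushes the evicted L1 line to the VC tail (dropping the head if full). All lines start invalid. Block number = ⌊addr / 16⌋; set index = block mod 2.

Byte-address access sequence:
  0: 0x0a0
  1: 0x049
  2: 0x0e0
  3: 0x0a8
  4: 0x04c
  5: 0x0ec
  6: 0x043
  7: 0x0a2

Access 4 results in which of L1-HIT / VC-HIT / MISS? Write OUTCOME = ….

  [0] addr=0xa0 blk=10 s=0: MISS | VC []
  [1] addr=0x49 blk=4 s=0: MISS | VC [10]
  [2] addr=0xe0 blk=14 s=0: MISS | VC [10, 4]
  [3] addr=0xa8 blk=10 s=0: VC-HIT | VC [14, 4]
  [4] addr=0x4c blk=4 s=0: VC-HIT | VC [14, 10]
  [5] addr=0xec blk=14 s=0: VC-HIT | VC [4, 10]
  [6] addr=0x43 blk=4 s=0: VC-HIT | VC [14, 10]
  [7] addr=0xa2 blk=10 s=0: VC-HIT | VC [14, 4]

OUTCOME = VC-HIT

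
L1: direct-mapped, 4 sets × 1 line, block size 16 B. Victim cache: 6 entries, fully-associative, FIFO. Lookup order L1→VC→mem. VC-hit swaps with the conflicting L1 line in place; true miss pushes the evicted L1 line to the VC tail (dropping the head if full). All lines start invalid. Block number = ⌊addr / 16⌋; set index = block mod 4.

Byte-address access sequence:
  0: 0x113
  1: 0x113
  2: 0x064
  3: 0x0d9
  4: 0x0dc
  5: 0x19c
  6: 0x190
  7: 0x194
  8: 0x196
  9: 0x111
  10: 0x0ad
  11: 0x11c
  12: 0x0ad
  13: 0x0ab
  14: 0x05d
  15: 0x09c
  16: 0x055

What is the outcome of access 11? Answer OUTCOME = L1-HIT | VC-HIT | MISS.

#0 0x113→b17/s1 MISS; vc=[]
#1 0x113→b17/s1 L1-HIT; vc=[]
#2 0x64→b6/s2 MISS; vc=[]
#3 0xd9→b13/s1 MISS; vc=[17]
#4 0xdc→b13/s1 L1-HIT; vc=[17]
#5 0x19c→b25/s1 MISS; vc=[17,13]
#6 0x190→b25/s1 L1-HIT; vc=[17,13]
#7 0x194→b25/s1 L1-HIT; vc=[17,13]
#8 0x196→b25/s1 L1-HIT; vc=[17,13]
#9 0x111→b17/s1 VC-HIT; vc=[25,13]
#10 0xad→b10/s2 MISS; vc=[25,13,6]
#11 0x11c→b17/s1 L1-HIT; vc=[25,13,6]
#12 0xad→b10/s2 L1-HIT; vc=[25,13,6]
#13 0xab→b10/s2 L1-HIT; vc=[25,13,6]
#14 0x5d→b5/s1 MISS; vc=[25,13,6,17]
#15 0x9c→b9/s1 MISS; vc=[25,13,6,17,5]
#16 0x55→b5/s1 VC-HIT; vc=[25,13,6,17,9]

OUTCOME = L1-HIT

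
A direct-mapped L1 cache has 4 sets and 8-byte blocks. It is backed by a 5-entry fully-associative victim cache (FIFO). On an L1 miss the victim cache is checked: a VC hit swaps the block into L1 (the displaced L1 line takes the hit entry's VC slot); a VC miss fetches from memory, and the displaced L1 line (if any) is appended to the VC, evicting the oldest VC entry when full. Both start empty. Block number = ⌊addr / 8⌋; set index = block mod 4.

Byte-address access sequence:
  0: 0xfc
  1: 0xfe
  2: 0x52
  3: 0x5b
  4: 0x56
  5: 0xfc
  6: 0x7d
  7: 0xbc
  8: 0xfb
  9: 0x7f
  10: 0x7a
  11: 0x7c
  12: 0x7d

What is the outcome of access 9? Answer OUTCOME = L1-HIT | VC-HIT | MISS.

0: 0xfc (blk 31, set 3) → MISS  vc=[]
1: 0xfe (blk 31, set 3) → L1-HIT  vc=[]
2: 0x52 (blk 10, set 2) → MISS  vc=[]
3: 0x5b (blk 11, set 3) → MISS  vc=[31]
4: 0x56 (blk 10, set 2) → L1-HIT  vc=[31]
5: 0xfc (blk 31, set 3) → VC-HIT  vc=[11]
6: 0x7d (blk 15, set 3) → MISS  vc=[11, 31]
7: 0xbc (blk 23, set 3) → MISS  vc=[11, 31, 15]
8: 0xfb (blk 31, set 3) → VC-HIT  vc=[11, 23, 15]
9: 0x7f (blk 15, set 3) → VC-HIT  vc=[11, 23, 31]
10: 0x7a (blk 15, set 3) → L1-HIT  vc=[11, 23, 31]
11: 0x7c (blk 15, set 3) → L1-HIT  vc=[11, 23, 31]
12: 0x7d (blk 15, set 3) → L1-HIT  vc=[11, 23, 31]

OUTCOME = VC-HIT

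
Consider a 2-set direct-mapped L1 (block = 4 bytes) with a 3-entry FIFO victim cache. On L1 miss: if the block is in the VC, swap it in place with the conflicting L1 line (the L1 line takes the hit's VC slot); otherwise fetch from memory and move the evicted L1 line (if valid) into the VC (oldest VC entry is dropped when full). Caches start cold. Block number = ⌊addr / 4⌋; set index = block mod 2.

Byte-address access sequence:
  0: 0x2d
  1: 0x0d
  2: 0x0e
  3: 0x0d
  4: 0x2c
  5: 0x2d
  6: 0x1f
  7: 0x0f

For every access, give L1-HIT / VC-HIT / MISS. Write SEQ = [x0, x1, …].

#0 0x2d→b11/s1 MISS; vc=[]
#1 0xd→b3/s1 MISS; vc=[11]
#2 0xe→b3/s1 L1-HIT; vc=[11]
#3 0xd→b3/s1 L1-HIT; vc=[11]
#4 0x2c→b11/s1 VC-HIT; vc=[3]
#5 0x2d→b11/s1 L1-HIT; vc=[3]
#6 0x1f→b7/s1 MISS; vc=[3,11]
#7 0xf→b3/s1 VC-HIT; vc=[7,11]

SEQ = [MISS, MISS, L1-HIT, L1-HIT, VC-HIT, L1-HIT, MISS, VC-HIT]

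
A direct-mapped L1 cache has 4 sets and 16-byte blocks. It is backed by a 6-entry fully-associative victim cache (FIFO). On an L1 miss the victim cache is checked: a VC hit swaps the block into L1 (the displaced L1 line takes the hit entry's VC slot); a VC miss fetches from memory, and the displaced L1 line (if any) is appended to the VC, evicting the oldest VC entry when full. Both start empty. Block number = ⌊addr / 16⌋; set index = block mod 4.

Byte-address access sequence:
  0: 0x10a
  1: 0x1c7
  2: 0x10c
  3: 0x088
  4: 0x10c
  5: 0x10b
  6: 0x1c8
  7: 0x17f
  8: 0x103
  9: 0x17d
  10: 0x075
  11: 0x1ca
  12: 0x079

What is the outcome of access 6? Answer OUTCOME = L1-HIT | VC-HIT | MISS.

0: 0x10a (blk 16, set 0) → MISS  vc=[]
1: 0x1c7 (blk 28, set 0) → MISS  vc=[16]
2: 0x10c (blk 16, set 0) → VC-HIT  vc=[28]
3: 0x88 (blk 8, set 0) → MISS  vc=[28, 16]
4: 0x10c (blk 16, set 0) → VC-HIT  vc=[28, 8]
5: 0x10b (blk 16, set 0) → L1-HIT  vc=[28, 8]
6: 0x1c8 (blk 28, set 0) → VC-HIT  vc=[16, 8]
7: 0x17f (blk 23, set 3) → MISS  vc=[16, 8]
8: 0x103 (blk 16, set 0) → VC-HIT  vc=[28, 8]
9: 0x17d (blk 23, set 3) → L1-HIT  vc=[28, 8]
10: 0x75 (blk 7, set 3) → MISS  vc=[28, 8, 23]
11: 0x1ca (blk 28, set 0) → VC-HIT  vc=[16, 8, 23]
12: 0x79 (blk 7, set 3) → L1-HIT  vc=[16, 8, 23]

OUTCOME = VC-HIT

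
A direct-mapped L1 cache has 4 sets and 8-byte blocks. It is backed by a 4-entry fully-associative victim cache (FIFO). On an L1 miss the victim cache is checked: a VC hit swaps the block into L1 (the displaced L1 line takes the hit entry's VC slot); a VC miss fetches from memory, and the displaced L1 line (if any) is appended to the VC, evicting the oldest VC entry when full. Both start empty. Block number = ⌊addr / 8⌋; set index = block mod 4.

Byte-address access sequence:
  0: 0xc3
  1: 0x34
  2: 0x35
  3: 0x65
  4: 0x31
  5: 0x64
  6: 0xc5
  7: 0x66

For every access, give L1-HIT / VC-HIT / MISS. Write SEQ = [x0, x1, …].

#0 0xc3→b24/s0 MISS; vc=[]
#1 0x34→b6/s2 MISS; vc=[]
#2 0x35→b6/s2 L1-HIT; vc=[]
#3 0x65→b12/s0 MISS; vc=[24]
#4 0x31→b6/s2 L1-HIT; vc=[24]
#5 0x64→b12/s0 L1-HIT; vc=[24]
#6 0xc5→b24/s0 VC-HIT; vc=[12]
#7 0x66→b12/s0 VC-HIT; vc=[24]

SEQ = [MISS, MISS, L1-HIT, MISS, L1-HIT, L1-HIT, VC-HIT, VC-HIT]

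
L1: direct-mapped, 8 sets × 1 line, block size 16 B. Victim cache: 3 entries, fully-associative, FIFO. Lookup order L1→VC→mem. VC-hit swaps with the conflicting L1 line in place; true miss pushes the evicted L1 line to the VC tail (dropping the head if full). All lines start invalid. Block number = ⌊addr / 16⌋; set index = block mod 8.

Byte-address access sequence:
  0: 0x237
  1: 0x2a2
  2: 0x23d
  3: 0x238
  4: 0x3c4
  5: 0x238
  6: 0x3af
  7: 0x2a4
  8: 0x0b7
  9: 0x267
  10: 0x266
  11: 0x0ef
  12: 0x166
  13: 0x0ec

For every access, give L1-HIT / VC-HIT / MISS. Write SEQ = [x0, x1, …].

  [0] addr=0x237 blk=35 s=3: MISS | VC []
  [1] addr=0x2a2 blk=42 s=2: MISS | VC []
  [2] addr=0x23d blk=35 s=3: L1-HIT | VC []
  [3] addr=0x238 blk=35 s=3: L1-HIT | VC []
  [4] addr=0x3c4 blk=60 s=4: MISS | VC []
  [5] addr=0x238 blk=35 s=3: L1-HIT | VC []
  [6] addr=0x3af blk=58 s=2: MISS | VC [42]
  [7] addr=0x2a4 blk=42 s=2: VC-HIT | VC [58]
  [8] addr=0xb7 blk=11 s=3: MISS | VC [58, 35]
  [9] addr=0x267 blk=38 s=6: MISS | VC [58, 35]
  [10] addr=0x266 blk=38 s=6: L1-HIT | VC [58, 35]
  [11] addr=0xef blk=14 s=6: MISS | VC [58, 35, 38]
  [12] addr=0x166 blk=22 s=6: MISS | VC [35, 38, 14]
  [13] addr=0xec blk=14 s=6: VC-HIT | VC [35, 38, 22]

SEQ = [MISS, MISS, L1-HIT, L1-HIT, MISS, L1-HIT, MISS, VC-HIT, MISS, MISS, L1-HIT, MISS, MISS, VC-HIT]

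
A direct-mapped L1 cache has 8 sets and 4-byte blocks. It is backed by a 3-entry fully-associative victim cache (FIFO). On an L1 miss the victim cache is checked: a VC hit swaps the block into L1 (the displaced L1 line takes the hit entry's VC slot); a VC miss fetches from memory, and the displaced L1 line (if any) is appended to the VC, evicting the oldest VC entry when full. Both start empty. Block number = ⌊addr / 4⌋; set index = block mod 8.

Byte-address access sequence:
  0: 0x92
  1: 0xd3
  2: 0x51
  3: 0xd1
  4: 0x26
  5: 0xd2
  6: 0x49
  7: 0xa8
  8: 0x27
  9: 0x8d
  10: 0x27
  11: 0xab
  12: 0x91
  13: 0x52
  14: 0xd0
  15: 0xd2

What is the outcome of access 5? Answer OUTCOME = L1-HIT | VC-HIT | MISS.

0: 0x92 (blk 36, set 4) → MISS  vc=[]
1: 0xd3 (blk 52, set 4) → MISS  vc=[36]
2: 0x51 (blk 20, set 4) → MISS  vc=[36, 52]
3: 0xd1 (blk 52, set 4) → VC-HIT  vc=[36, 20]
4: 0x26 (blk 9, set 1) → MISS  vc=[36, 20]
5: 0xd2 (blk 52, set 4) → L1-HIT  vc=[36, 20]
6: 0x49 (blk 18, set 2) → MISS  vc=[36, 20]
7: 0xa8 (blk 42, set 2) → MISS  vc=[36, 20, 18]
8: 0x27 (blk 9, set 1) → L1-HIT  vc=[36, 20, 18]
9: 0x8d (blk 35, set 3) → MISS  vc=[36, 20, 18]
10: 0x27 (blk 9, set 1) → L1-HIT  vc=[36, 20, 18]
11: 0xab (blk 42, set 2) → L1-HIT  vc=[36, 20, 18]
12: 0x91 (blk 36, set 4) → VC-HIT  vc=[52, 20, 18]
13: 0x52 (blk 20, set 4) → VC-HIT  vc=[52, 36, 18]
14: 0xd0 (blk 52, set 4) → VC-HIT  vc=[20, 36, 18]
15: 0xd2 (blk 52, set 4) → L1-HIT  vc=[20, 36, 18]

OUTCOME = L1-HIT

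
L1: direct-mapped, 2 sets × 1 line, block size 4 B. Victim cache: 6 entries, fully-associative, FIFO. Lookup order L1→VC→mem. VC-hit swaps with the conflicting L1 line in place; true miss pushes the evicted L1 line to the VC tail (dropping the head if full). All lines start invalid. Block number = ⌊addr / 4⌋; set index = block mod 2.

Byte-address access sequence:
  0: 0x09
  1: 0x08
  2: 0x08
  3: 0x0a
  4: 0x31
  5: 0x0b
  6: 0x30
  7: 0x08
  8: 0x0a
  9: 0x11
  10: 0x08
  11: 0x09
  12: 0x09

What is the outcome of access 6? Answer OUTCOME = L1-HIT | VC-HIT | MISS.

OUTCOME = VC-HIT

  [0] addr=0x9 blk=2 s=0: MISS | VC []
  [1] addr=0x8 blk=2 s=0: L1-HIT | VC []
  [2] addr=0x8 blk=2 s=0: L1-HIT | VC []
  [3] addr=0xa blk=2 s=0: L1-HIT | VC []
  [4] addr=0x31 blk=12 s=0: MISS | VC [2]
  [5] addr=0xb blk=2 s=0: VC-HIT | VC [12]
  [6] addr=0x30 blk=12 s=0: VC-HIT | VC [2]
  [7] addr=0x8 blk=2 s=0: VC-HIT | VC [12]
  [8] addr=0xa blk=2 s=0: L1-HIT | VC [12]
  [9] addr=0x11 blk=4 s=0: MISS | VC [12, 2]
  [10] addr=0x8 blk=2 s=0: VC-HIT | VC [12, 4]
  [11] addr=0x9 blk=2 s=0: L1-HIT | VC [12, 4]
  [12] addr=0x9 blk=2 s=0: L1-HIT | VC [12, 4]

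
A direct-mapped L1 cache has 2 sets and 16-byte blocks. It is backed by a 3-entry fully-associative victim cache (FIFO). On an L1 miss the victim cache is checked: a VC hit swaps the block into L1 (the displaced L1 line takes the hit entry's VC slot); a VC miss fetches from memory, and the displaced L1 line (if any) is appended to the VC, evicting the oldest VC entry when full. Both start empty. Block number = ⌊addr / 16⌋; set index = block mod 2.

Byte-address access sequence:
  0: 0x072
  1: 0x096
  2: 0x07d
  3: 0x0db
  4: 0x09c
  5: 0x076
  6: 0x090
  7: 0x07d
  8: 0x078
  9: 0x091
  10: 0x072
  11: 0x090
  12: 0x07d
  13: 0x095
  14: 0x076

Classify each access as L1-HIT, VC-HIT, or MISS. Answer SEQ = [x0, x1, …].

0: 0x72 (blk 7, set 1) → MISS  vc=[]
1: 0x96 (blk 9, set 1) → MISS  vc=[7]
2: 0x7d (blk 7, set 1) → VC-HIT  vc=[9]
3: 0xdb (blk 13, set 1) → MISS  vc=[9, 7]
4: 0x9c (blk 9, set 1) → VC-HIT  vc=[13, 7]
5: 0x76 (blk 7, set 1) → VC-HIT  vc=[13, 9]
6: 0x90 (blk 9, set 1) → VC-HIT  vc=[13, 7]
7: 0x7d (blk 7, set 1) → VC-HIT  vc=[13, 9]
8: 0x78 (blk 7, set 1) → L1-HIT  vc=[13, 9]
9: 0x91 (blk 9, set 1) → VC-HIT  vc=[13, 7]
10: 0x72 (blk 7, set 1) → VC-HIT  vc=[13, 9]
11: 0x90 (blk 9, set 1) → VC-HIT  vc=[13, 7]
12: 0x7d (blk 7, set 1) → VC-HIT  vc=[13, 9]
13: 0x95 (blk 9, set 1) → VC-HIT  vc=[13, 7]
14: 0x76 (blk 7, set 1) → VC-HIT  vc=[13, 9]

SEQ = [MISS, MISS, VC-HIT, MISS, VC-HIT, VC-HIT, VC-HIT, VC-HIT, L1-HIT, VC-HIT, VC-HIT, VC-HIT, VC-HIT, VC-HIT, VC-HIT]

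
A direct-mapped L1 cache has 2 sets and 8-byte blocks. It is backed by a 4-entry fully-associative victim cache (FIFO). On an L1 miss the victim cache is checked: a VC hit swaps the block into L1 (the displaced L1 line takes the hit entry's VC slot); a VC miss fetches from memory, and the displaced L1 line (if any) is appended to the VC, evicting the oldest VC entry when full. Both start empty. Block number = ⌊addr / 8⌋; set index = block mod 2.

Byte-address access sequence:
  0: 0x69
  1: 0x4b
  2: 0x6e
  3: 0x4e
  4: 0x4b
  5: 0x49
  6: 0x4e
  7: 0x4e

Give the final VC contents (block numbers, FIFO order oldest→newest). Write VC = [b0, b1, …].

VC = [13]

0: 0x69 (blk 13, set 1) → MISS  vc=[]
1: 0x4b (blk 9, set 1) → MISS  vc=[13]
2: 0x6e (blk 13, set 1) → VC-HIT  vc=[9]
3: 0x4e (blk 9, set 1) → VC-HIT  vc=[13]
4: 0x4b (blk 9, set 1) → L1-HIT  vc=[13]
5: 0x49 (blk 9, set 1) → L1-HIT  vc=[13]
6: 0x4e (blk 9, set 1) → L1-HIT  vc=[13]
7: 0x4e (blk 9, set 1) → L1-HIT  vc=[13]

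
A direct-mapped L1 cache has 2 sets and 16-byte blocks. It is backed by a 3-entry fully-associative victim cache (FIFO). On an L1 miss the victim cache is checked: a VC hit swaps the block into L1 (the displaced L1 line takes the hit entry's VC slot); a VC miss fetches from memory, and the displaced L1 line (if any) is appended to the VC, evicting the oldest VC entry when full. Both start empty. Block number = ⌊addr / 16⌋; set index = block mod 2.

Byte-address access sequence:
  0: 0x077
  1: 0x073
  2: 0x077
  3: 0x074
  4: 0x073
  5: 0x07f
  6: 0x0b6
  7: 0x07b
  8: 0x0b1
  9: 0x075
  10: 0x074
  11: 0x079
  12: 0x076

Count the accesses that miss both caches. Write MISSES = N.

#0 0x77→b7/s1 MISS; vc=[]
#1 0x73→b7/s1 L1-HIT; vc=[]
#2 0x77→b7/s1 L1-HIT; vc=[]
#3 0x74→b7/s1 L1-HIT; vc=[]
#4 0x73→b7/s1 L1-HIT; vc=[]
#5 0x7f→b7/s1 L1-HIT; vc=[]
#6 0xb6→b11/s1 MISS; vc=[7]
#7 0x7b→b7/s1 VC-HIT; vc=[11]
#8 0xb1→b11/s1 VC-HIT; vc=[7]
#9 0x75→b7/s1 VC-HIT; vc=[11]
#10 0x74→b7/s1 L1-HIT; vc=[11]
#11 0x79→b7/s1 L1-HIT; vc=[11]
#12 0x76→b7/s1 L1-HIT; vc=[11]

MISSES = 2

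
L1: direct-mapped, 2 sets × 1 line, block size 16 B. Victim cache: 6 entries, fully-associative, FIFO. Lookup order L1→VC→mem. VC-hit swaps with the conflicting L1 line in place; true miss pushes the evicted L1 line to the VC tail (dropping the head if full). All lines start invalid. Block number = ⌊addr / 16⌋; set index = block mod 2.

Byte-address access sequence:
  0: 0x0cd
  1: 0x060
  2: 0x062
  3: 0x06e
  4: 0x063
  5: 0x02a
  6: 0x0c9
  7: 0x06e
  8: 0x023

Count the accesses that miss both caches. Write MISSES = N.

  [0] addr=0xcd blk=12 s=0: MISS | VC []
  [1] addr=0x60 blk=6 s=0: MISS | VC [12]
  [2] addr=0x62 blk=6 s=0: L1-HIT | VC [12]
  [3] addr=0x6e blk=6 s=0: L1-HIT | VC [12]
  [4] addr=0x63 blk=6 s=0: L1-HIT | VC [12]
  [5] addr=0x2a blk=2 s=0: MISS | VC [12, 6]
  [6] addr=0xc9 blk=12 s=0: VC-HIT | VC [2, 6]
  [7] addr=0x6e blk=6 s=0: VC-HIT | VC [2, 12]
  [8] addr=0x23 blk=2 s=0: VC-HIT | VC [6, 12]

MISSES = 3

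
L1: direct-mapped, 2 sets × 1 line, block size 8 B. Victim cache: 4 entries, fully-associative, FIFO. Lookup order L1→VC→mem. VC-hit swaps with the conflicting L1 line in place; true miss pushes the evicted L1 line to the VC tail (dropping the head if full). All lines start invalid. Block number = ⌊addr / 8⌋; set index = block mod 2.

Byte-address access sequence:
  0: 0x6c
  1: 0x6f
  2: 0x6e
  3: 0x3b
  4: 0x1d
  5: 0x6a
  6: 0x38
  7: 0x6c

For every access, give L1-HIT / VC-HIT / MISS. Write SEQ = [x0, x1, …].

SEQ = [MISS, L1-HIT, L1-HIT, MISS, MISS, VC-HIT, VC-HIT, VC-HIT]

#0 0x6c→b13/s1 MISS; vc=[]
#1 0x6f→b13/s1 L1-HIT; vc=[]
#2 0x6e→b13/s1 L1-HIT; vc=[]
#3 0x3b→b7/s1 MISS; vc=[13]
#4 0x1d→b3/s1 MISS; vc=[13,7]
#5 0x6a→b13/s1 VC-HIT; vc=[3,7]
#6 0x38→b7/s1 VC-HIT; vc=[3,13]
#7 0x6c→b13/s1 VC-HIT; vc=[3,7]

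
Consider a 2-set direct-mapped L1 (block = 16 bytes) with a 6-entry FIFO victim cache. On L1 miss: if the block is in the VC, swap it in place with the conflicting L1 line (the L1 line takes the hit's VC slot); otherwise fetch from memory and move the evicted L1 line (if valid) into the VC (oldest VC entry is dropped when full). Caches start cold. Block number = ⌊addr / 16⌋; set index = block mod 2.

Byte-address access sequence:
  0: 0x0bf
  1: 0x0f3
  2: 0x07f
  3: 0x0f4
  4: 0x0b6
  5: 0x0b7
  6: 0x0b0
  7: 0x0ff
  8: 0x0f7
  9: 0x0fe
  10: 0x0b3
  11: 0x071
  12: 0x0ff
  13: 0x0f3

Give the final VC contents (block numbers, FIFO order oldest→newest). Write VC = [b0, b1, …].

0: 0xbf (blk 11, set 1) → MISS  vc=[]
1: 0xf3 (blk 15, set 1) → MISS  vc=[11]
2: 0x7f (blk 7, set 1) → MISS  vc=[11, 15]
3: 0xf4 (blk 15, set 1) → VC-HIT  vc=[11, 7]
4: 0xb6 (blk 11, set 1) → VC-HIT  vc=[15, 7]
5: 0xb7 (blk 11, set 1) → L1-HIT  vc=[15, 7]
6: 0xb0 (blk 11, set 1) → L1-HIT  vc=[15, 7]
7: 0xff (blk 15, set 1) → VC-HIT  vc=[11, 7]
8: 0xf7 (blk 15, set 1) → L1-HIT  vc=[11, 7]
9: 0xfe (blk 15, set 1) → L1-HIT  vc=[11, 7]
10: 0xb3 (blk 11, set 1) → VC-HIT  vc=[15, 7]
11: 0x71 (blk 7, set 1) → VC-HIT  vc=[15, 11]
12: 0xff (blk 15, set 1) → VC-HIT  vc=[7, 11]
13: 0xf3 (blk 15, set 1) → L1-HIT  vc=[7, 11]

VC = [7, 11]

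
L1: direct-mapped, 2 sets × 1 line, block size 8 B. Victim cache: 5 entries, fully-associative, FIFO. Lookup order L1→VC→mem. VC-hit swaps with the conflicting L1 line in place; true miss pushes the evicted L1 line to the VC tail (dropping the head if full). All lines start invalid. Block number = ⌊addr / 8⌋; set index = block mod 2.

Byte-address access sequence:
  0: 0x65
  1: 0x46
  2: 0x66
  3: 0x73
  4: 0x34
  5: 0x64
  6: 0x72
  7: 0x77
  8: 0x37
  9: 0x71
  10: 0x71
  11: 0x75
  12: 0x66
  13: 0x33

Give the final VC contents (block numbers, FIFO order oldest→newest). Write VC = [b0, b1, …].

  [0] addr=0x65 blk=12 s=0: MISS | VC []
  [1] addr=0x46 blk=8 s=0: MISS | VC [12]
  [2] addr=0x66 blk=12 s=0: VC-HIT | VC [8]
  [3] addr=0x73 blk=14 s=0: MISS | VC [8, 12]
  [4] addr=0x34 blk=6 s=0: MISS | VC [8, 12, 14]
  [5] addr=0x64 blk=12 s=0: VC-HIT | VC [8, 6, 14]
  [6] addr=0x72 blk=14 s=0: VC-HIT | VC [8, 6, 12]
  [7] addr=0x77 blk=14 s=0: L1-HIT | VC [8, 6, 12]
  [8] addr=0x37 blk=6 s=0: VC-HIT | VC [8, 14, 12]
  [9] addr=0x71 blk=14 s=0: VC-HIT | VC [8, 6, 12]
  [10] addr=0x71 blk=14 s=0: L1-HIT | VC [8, 6, 12]
  [11] addr=0x75 blk=14 s=0: L1-HIT | VC [8, 6, 12]
  [12] addr=0x66 blk=12 s=0: VC-HIT | VC [8, 6, 14]
  [13] addr=0x33 blk=6 s=0: VC-HIT | VC [8, 12, 14]

VC = [8, 12, 14]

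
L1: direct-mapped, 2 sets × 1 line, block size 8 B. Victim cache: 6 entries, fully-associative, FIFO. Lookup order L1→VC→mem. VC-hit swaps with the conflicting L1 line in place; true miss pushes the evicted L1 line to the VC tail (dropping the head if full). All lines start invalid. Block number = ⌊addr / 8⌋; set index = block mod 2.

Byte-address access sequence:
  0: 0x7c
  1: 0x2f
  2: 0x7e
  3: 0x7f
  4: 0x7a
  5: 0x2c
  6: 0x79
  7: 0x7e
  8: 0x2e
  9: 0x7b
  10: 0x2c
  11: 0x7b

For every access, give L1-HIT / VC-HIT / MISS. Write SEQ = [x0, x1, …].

  [0] addr=0x7c blk=15 s=1: MISS | VC []
  [1] addr=0x2f blk=5 s=1: MISS | VC [15]
  [2] addr=0x7e blk=15 s=1: VC-HIT | VC [5]
  [3] addr=0x7f blk=15 s=1: L1-HIT | VC [5]
  [4] addr=0x7a blk=15 s=1: L1-HIT | VC [5]
  [5] addr=0x2c blk=5 s=1: VC-HIT | VC [15]
  [6] addr=0x79 blk=15 s=1: VC-HIT | VC [5]
  [7] addr=0x7e blk=15 s=1: L1-HIT | VC [5]
  [8] addr=0x2e blk=5 s=1: VC-HIT | VC [15]
  [9] addr=0x7b blk=15 s=1: VC-HIT | VC [5]
  [10] addr=0x2c blk=5 s=1: VC-HIT | VC [15]
  [11] addr=0x7b blk=15 s=1: VC-HIT | VC [5]

SEQ = [MISS, MISS, VC-HIT, L1-HIT, L1-HIT, VC-HIT, VC-HIT, L1-HIT, VC-HIT, VC-HIT, VC-HIT, VC-HIT]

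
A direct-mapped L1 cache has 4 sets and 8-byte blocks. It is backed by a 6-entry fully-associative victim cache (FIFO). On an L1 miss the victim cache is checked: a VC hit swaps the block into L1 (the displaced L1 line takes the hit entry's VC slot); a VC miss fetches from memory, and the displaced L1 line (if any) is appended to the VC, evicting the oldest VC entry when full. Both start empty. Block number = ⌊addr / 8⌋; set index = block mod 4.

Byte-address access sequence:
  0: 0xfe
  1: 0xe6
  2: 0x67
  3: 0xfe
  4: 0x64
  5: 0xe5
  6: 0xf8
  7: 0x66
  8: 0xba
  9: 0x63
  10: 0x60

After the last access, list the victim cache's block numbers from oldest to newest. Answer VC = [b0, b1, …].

VC = [28, 31]

#0 0xfe→b31/s3 MISS; vc=[]
#1 0xe6→b28/s0 MISS; vc=[]
#2 0x67→b12/s0 MISS; vc=[28]
#3 0xfe→b31/s3 L1-HIT; vc=[28]
#4 0x64→b12/s0 L1-HIT; vc=[28]
#5 0xe5→b28/s0 VC-HIT; vc=[12]
#6 0xf8→b31/s3 L1-HIT; vc=[12]
#7 0x66→b12/s0 VC-HIT; vc=[28]
#8 0xba→b23/s3 MISS; vc=[28,31]
#9 0x63→b12/s0 L1-HIT; vc=[28,31]
#10 0x60→b12/s0 L1-HIT; vc=[28,31]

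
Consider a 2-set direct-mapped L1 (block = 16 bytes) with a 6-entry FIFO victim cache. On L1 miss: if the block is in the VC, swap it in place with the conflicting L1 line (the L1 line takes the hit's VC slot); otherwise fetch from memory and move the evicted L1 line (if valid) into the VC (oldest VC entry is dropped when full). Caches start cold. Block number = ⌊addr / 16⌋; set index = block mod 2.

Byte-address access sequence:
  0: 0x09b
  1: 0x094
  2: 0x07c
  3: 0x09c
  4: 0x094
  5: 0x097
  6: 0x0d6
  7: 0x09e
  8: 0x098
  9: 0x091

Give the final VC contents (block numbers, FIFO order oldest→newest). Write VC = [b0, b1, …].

VC = [7, 13]

#0 0x9b→b9/s1 MISS; vc=[]
#1 0x94→b9/s1 L1-HIT; vc=[]
#2 0x7c→b7/s1 MISS; vc=[9]
#3 0x9c→b9/s1 VC-HIT; vc=[7]
#4 0x94→b9/s1 L1-HIT; vc=[7]
#5 0x97→b9/s1 L1-HIT; vc=[7]
#6 0xd6→b13/s1 MISS; vc=[7,9]
#7 0x9e→b9/s1 VC-HIT; vc=[7,13]
#8 0x98→b9/s1 L1-HIT; vc=[7,13]
#9 0x91→b9/s1 L1-HIT; vc=[7,13]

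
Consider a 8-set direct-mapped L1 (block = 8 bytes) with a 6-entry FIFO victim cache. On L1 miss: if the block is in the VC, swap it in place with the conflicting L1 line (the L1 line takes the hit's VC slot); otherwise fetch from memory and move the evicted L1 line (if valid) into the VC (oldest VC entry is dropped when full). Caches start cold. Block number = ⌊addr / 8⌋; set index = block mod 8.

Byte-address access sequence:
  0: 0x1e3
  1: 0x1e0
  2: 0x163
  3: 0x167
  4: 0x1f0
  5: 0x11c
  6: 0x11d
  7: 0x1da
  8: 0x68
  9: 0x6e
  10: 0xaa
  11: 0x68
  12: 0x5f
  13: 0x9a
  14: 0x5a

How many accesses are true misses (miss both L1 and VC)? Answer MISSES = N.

#0 0x1e3→b60/s4 MISS; vc=[]
#1 0x1e0→b60/s4 L1-HIT; vc=[]
#2 0x163→b44/s4 MISS; vc=[60]
#3 0x167→b44/s4 L1-HIT; vc=[60]
#4 0x1f0→b62/s6 MISS; vc=[60]
#5 0x11c→b35/s3 MISS; vc=[60]
#6 0x11d→b35/s3 L1-HIT; vc=[60]
#7 0x1da→b59/s3 MISS; vc=[60,35]
#8 0x68→b13/s5 MISS; vc=[60,35]
#9 0x6e→b13/s5 L1-HIT; vc=[60,35]
#10 0xaa→b21/s5 MISS; vc=[60,35,13]
#11 0x68→b13/s5 VC-HIT; vc=[60,35,21]
#12 0x5f→b11/s3 MISS; vc=[60,35,21,59]
#13 0x9a→b19/s3 MISS; vc=[60,35,21,59,11]
#14 0x5a→b11/s3 VC-HIT; vc=[60,35,21,59,19]

MISSES = 9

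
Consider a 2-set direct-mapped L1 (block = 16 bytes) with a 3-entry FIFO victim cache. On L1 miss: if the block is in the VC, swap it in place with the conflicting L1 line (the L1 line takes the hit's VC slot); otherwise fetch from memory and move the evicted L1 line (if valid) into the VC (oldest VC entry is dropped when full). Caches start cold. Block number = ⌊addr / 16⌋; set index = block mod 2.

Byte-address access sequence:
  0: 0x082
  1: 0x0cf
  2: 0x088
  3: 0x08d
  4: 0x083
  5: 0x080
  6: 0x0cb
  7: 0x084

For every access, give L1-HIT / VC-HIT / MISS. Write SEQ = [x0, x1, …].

SEQ = [MISS, MISS, VC-HIT, L1-HIT, L1-HIT, L1-HIT, VC-HIT, VC-HIT]

  [0] addr=0x82 blk=8 s=0: MISS | VC []
  [1] addr=0xcf blk=12 s=0: MISS | VC [8]
  [2] addr=0x88 blk=8 s=0: VC-HIT | VC [12]
  [3] addr=0x8d blk=8 s=0: L1-HIT | VC [12]
  [4] addr=0x83 blk=8 s=0: L1-HIT | VC [12]
  [5] addr=0x80 blk=8 s=0: L1-HIT | VC [12]
  [6] addr=0xcb blk=12 s=0: VC-HIT | VC [8]
  [7] addr=0x84 blk=8 s=0: VC-HIT | VC [12]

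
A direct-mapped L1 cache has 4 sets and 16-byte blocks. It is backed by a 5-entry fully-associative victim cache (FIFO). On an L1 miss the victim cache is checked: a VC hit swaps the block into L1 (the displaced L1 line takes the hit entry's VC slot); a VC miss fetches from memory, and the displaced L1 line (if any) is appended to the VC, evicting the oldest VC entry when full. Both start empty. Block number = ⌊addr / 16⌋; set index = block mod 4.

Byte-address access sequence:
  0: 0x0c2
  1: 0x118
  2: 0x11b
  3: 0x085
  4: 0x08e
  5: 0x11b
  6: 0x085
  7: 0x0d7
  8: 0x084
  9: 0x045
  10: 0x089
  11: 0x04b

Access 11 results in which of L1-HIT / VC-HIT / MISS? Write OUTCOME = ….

OUTCOME = VC-HIT

#0 0xc2→b12/s0 MISS; vc=[]
#1 0x118→b17/s1 MISS; vc=[]
#2 0x11b→b17/s1 L1-HIT; vc=[]
#3 0x85→b8/s0 MISS; vc=[12]
#4 0x8e→b8/s0 L1-HIT; vc=[12]
#5 0x11b→b17/s1 L1-HIT; vc=[12]
#6 0x85→b8/s0 L1-HIT; vc=[12]
#7 0xd7→b13/s1 MISS; vc=[12,17]
#8 0x84→b8/s0 L1-HIT; vc=[12,17]
#9 0x45→b4/s0 MISS; vc=[12,17,8]
#10 0x89→b8/s0 VC-HIT; vc=[12,17,4]
#11 0x4b→b4/s0 VC-HIT; vc=[12,17,8]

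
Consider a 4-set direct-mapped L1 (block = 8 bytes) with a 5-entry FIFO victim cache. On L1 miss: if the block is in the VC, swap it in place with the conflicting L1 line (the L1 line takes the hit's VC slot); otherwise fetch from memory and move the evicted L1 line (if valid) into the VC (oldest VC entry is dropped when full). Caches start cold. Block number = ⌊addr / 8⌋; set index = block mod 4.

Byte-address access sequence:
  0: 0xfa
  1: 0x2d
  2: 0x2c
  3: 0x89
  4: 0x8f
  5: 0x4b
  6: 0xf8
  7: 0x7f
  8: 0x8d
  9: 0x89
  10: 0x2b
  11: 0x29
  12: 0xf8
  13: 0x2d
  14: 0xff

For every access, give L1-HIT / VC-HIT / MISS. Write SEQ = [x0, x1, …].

  [0] addr=0xfa blk=31 s=3: MISS | VC []
  [1] addr=0x2d blk=5 s=1: MISS | VC []
  [2] addr=0x2c blk=5 s=1: L1-HIT | VC []
  [3] addr=0x89 blk=17 s=1: MISS | VC [5]
  [4] addr=0x8f blk=17 s=1: L1-HIT | VC [5]
  [5] addr=0x4b blk=9 s=1: MISS | VC [5, 17]
  [6] addr=0xf8 blk=31 s=3: L1-HIT | VC [5, 17]
  [7] addr=0x7f blk=15 s=3: MISS | VC [5, 17, 31]
  [8] addr=0x8d blk=17 s=1: VC-HIT | VC [5, 9, 31]
  [9] addr=0x89 blk=17 s=1: L1-HIT | VC [5, 9, 31]
  [10] addr=0x2b blk=5 s=1: VC-HIT | VC [17, 9, 31]
  [11] addr=0x29 blk=5 s=1: L1-HIT | VC [17, 9, 31]
  [12] addr=0xf8 blk=31 s=3: VC-HIT | VC [17, 9, 15]
  [13] addr=0x2d blk=5 s=1: L1-HIT | VC [17, 9, 15]
  [14] addr=0xff blk=31 s=3: L1-HIT | VC [17, 9, 15]

SEQ = [MISS, MISS, L1-HIT, MISS, L1-HIT, MISS, L1-HIT, MISS, VC-HIT, L1-HIT, VC-HIT, L1-HIT, VC-HIT, L1-HIT, L1-HIT]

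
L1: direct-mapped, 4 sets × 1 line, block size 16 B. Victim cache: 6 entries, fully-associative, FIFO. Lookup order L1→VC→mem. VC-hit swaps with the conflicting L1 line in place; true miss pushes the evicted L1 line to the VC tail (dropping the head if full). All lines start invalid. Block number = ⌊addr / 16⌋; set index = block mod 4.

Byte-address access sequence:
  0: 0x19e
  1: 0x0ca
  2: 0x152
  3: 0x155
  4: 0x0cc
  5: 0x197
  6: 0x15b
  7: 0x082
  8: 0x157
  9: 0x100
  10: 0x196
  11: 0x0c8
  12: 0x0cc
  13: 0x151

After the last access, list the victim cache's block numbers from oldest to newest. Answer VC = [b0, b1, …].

VC = [25, 16, 8]

  [0] addr=0x19e blk=25 s=1: MISS | VC []
  [1] addr=0xca blk=12 s=0: MISS | VC []
  [2] addr=0x152 blk=21 s=1: MISS | VC [25]
  [3] addr=0x155 blk=21 s=1: L1-HIT | VC [25]
  [4] addr=0xcc blk=12 s=0: L1-HIT | VC [25]
  [5] addr=0x197 blk=25 s=1: VC-HIT | VC [21]
  [6] addr=0x15b blk=21 s=1: VC-HIT | VC [25]
  [7] addr=0x82 blk=8 s=0: MISS | VC [25, 12]
  [8] addr=0x157 blk=21 s=1: L1-HIT | VC [25, 12]
  [9] addr=0x100 blk=16 s=0: MISS | VC [25, 12, 8]
  [10] addr=0x196 blk=25 s=1: VC-HIT | VC [21, 12, 8]
  [11] addr=0xc8 blk=12 s=0: VC-HIT | VC [21, 16, 8]
  [12] addr=0xcc blk=12 s=0: L1-HIT | VC [21, 16, 8]
  [13] addr=0x151 blk=21 s=1: VC-HIT | VC [25, 16, 8]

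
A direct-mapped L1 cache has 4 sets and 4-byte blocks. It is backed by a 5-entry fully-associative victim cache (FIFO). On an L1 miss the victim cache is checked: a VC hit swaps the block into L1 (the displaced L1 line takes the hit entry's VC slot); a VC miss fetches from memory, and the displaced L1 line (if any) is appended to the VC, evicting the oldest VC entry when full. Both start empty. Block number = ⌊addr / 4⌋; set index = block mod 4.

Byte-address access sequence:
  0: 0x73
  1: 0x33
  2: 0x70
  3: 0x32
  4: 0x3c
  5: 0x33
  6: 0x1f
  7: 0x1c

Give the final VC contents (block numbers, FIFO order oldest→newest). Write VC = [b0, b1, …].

  [0] addr=0x73 blk=28 s=0: MISS | VC []
  [1] addr=0x33 blk=12 s=0: MISS | VC [28]
  [2] addr=0x70 blk=28 s=0: VC-HIT | VC [12]
  [3] addr=0x32 blk=12 s=0: VC-HIT | VC [28]
  [4] addr=0x3c blk=15 s=3: MISS | VC [28]
  [5] addr=0x33 blk=12 s=0: L1-HIT | VC [28]
  [6] addr=0x1f blk=7 s=3: MISS | VC [28, 15]
  [7] addr=0x1c blk=7 s=3: L1-HIT | VC [28, 15]

VC = [28, 15]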